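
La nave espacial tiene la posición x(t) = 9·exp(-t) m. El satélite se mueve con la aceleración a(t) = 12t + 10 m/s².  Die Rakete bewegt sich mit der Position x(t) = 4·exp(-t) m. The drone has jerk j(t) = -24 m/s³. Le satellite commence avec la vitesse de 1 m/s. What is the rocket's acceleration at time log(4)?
To solve this, we need to take 2 derivatives of our position equation x(t) = 4·exp(-t). Differentiating position, we get velocity: v(t) = -4·exp(-t). Differentiating velocity, we get acceleration: a(t) = 4·exp(-t). From the given acceleration equation a(t) = 4·exp(-t), we substitute t = log(4) to get a = 1.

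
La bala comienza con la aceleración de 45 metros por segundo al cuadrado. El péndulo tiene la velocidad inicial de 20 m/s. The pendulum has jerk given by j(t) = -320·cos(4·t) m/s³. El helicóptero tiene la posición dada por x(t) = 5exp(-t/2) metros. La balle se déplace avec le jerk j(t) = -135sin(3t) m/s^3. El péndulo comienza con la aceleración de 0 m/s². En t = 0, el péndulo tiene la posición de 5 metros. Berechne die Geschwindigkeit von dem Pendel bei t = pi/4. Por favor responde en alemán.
Wir müssen das Integral unserer Gleichung für den Ruck j(t) = -320·cos(4·t) 2-mal finden. Das Integral von dem Ruck ist die Beschleunigung. Mit a(0) = 0 erhalten wir a(t) = -80·sin(4·t). Durch Integration von der Beschleunigung und Verwendung der Anfangsbedingung v(0) = 20, erhalten wir v(t) = 20·cos(4·t). Aus der Gleichung für die Geschwindigkeit v(t) = 20·cos(4·t), setzen wir t = pi/4 ein und erhalten v = -20.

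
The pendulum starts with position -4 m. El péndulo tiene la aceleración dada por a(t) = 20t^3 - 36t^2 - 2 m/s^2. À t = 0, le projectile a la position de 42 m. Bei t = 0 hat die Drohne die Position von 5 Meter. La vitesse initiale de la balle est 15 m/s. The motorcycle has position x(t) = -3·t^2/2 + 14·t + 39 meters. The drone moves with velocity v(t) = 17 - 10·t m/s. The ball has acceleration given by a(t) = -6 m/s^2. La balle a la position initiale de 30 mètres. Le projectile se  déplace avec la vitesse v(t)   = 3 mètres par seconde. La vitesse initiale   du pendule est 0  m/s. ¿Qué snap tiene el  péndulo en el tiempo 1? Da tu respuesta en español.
Para resolver esto, necesitamos tomar 2 derivadas de nuestra ecuación de la aceleración a(t) = 20·t^3 - 36·t^2 - 2. Derivando la aceleración, obtenemos la sacudida: j(t) = 60·t^2 - 72·t. La derivada de la sacudida da el snap: s(t) = 120·t - 72. Tenemos el snap s(t) = 120·t - 72. Sustituyendo t = 1: s(1) = 48.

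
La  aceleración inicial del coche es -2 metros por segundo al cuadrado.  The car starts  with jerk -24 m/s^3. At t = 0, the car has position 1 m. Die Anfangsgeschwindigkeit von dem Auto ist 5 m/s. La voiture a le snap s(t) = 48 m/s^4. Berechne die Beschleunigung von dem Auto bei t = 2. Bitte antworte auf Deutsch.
Wir müssen die Stammfunktion unserer Gleichung für den Snap s(t) = 48 2-mal finden. Das Integral von dem Snap, mit j(0) = -24, ergibt den Ruck: j(t) = 48·t - 24. Mit ∫j(t)dt und Anwendung von a(0) = -2, finden wir a(t) = 24·t^2 - 24·t - 2. Wir haben die Beschleunigung a(t) = 24·t^2 - 24·t - 2. Durch Einsetzen von t = 2: a(2) = 46.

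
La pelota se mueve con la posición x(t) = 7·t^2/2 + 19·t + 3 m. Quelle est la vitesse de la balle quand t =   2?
Nous devons dériver notre équation de la position x(t) = 7·t^2/2 + 19·t + 3 1 fois. En prenant d/dt de x(t), nous trouvons v(t) = 7·t + 19. En utilisant v(t) = 7·t + 19 et en substituant t = 2, nous trouvons v = 33.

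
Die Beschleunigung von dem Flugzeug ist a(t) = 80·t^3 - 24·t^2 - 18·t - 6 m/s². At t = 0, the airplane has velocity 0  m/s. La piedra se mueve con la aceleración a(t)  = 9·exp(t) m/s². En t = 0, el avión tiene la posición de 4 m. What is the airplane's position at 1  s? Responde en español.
Necesitamos integrar nuestra ecuación de la aceleración a(t) = 80·t^3 - 24·t^2 - 18·t - 6 2 veces. Tomando ∫a(t)dt y aplicando v(0) = 0, encontramos v(t) = t·(20·t^3 - 8·t^2 - 9·t - 6). Integrando la velocidad y usando la condición inicial x(0) = 4, obtenemos x(t) = 4·t^5 - 2·t^4 - 3·t^3 - 3·t^2 + 4. Tenemos la posición x(t) = 4·t^5 - 2·t^4 - 3·t^3 - 3·t^2 + 4. Sustituyendo t = 1: x(1) = 0.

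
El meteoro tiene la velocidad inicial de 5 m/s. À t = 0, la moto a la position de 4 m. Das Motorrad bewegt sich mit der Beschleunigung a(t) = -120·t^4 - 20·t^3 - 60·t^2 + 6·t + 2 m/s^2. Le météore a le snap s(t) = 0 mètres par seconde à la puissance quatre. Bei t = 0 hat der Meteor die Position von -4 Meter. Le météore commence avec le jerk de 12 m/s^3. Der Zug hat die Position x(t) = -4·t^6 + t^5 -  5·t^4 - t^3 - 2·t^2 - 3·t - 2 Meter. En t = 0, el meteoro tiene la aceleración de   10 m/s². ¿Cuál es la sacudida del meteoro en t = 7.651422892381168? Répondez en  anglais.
To find the answer, we compute 1 antiderivative of s(t) = 0. Taking ∫s(t)dt and applying j(0) = 12, we find j(t) = 12. We have jerk j(t) = 12. Substituting t = 7.651422892381168: j(7.651422892381168) = 12.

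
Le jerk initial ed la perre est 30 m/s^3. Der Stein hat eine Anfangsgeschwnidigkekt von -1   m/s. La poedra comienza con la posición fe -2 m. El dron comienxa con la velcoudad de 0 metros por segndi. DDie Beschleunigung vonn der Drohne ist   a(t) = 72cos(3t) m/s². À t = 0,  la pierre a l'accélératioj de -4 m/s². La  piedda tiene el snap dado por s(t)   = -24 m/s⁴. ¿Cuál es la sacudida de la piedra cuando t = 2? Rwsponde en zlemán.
Um dies zu lösen, müssen wir 1 Stammfunktion unserer Gleichung für den Snap s(t) = -24 finden. Durch Integration von dem Snap und Verwendung der Anfangsbedingung j(0) = 30, erhalten wir j(t) = 30 - 24·t. Aus der Gleichung für den Ruck j(t) = 30 - 24·t, setzen wir t = 2 ein und erhalten j = -18.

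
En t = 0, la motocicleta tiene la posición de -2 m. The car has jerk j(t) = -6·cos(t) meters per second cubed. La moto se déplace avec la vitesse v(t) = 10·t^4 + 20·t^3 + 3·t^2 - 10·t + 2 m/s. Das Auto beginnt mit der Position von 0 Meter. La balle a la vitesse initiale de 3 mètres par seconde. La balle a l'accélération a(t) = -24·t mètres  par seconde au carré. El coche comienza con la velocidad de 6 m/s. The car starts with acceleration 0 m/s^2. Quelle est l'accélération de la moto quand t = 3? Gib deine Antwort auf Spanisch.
Partiendo de la velocidad v(t) = 10·t^4 + 20·t^3 + 3·t^2 - 10·t + 2, tomamos 1 derivada. Derivando la velocidad, obtenemos la aceleración: a(t) = 40·t^3 + 60·t^2 + 6·t - 10. Tenemos la aceleración a(t) = 40·t^3 + 60·t^2 + 6·t - 10. Sustituyendo t = 3: a(3) = 1628.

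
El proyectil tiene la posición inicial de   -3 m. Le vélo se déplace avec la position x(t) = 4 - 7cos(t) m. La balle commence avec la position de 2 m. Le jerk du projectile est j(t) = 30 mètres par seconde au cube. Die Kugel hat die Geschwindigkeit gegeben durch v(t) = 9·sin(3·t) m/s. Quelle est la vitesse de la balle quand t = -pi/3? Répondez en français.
En utilisant v(t) = 9·sin(3·t) et en substituant t = -pi/3, nous trouvons v = 0.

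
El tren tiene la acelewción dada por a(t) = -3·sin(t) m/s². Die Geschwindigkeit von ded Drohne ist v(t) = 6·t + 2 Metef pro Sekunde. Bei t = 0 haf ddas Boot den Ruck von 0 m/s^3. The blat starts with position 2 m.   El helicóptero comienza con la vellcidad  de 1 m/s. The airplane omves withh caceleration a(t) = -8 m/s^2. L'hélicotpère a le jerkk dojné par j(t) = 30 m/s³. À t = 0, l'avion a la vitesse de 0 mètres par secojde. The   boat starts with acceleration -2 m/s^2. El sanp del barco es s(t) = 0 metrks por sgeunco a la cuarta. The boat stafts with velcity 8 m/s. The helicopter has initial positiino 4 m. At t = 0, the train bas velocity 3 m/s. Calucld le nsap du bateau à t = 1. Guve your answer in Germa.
Wir haben den Snap s(t) = 0. Durch Einsetzen von t = 1: s(1) = 0.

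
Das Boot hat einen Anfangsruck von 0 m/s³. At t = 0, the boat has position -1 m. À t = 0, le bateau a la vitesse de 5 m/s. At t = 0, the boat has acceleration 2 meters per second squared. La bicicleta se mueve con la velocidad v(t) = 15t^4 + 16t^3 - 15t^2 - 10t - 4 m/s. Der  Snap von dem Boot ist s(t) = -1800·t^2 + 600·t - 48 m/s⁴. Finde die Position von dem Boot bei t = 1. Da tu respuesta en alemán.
Ausgehend von dem Snap s(t) = -1800·t^2 + 600·t - 48, nehmen wir 4 Stammfunktionen. Die Stammfunktion von dem Snap ist der Ruck. Mit j(0) = 0 erhalten wir j(t) = 12·t·(-50·t^2 + 25·t - 4). Mit ∫j(t)dt und Anwendung von a(0) = 2, finden wir a(t) = -150·t^4 + 100·t^3 - 24·t^2 + 2. Mit ∫a(t)dt und Anwendung von v(0) = 5, finden wir v(t) = -30·t^5 + 25·t^4 - 8·t^3 + 2·t + 5. Mit ∫v(t)dt und Anwendung von x(0) = -1, finden wir x(t) = -5·t^6 + 5·t^5 - 2·t^4 + t^2 + 5·t - 1. Aus der Gleichung für die Position x(t) = -5·t^6 + 5·t^5 - 2·t^4 + t^2 + 5·t - 1, setzen wir t = 1 ein und erhalten x = 3.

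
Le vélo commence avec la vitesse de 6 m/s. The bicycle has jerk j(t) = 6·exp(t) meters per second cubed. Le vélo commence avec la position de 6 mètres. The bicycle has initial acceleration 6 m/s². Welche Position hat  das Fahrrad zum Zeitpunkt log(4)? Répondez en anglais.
We need to integrate our jerk equation j(t) = 6·exp(t) 3 times. Integrating jerk and using the initial condition a(0) = 6, we get a(t) = 6·exp(t). The integral of acceleration is velocity. Using v(0) = 6, we get v(t) = 6·exp(t). Taking ∫v(t)dt and applying x(0) = 6, we find x(t) = 6·exp(t). We have position x(t) = 6·exp(t). Substituting t = log(4): x(log(4)) = 24.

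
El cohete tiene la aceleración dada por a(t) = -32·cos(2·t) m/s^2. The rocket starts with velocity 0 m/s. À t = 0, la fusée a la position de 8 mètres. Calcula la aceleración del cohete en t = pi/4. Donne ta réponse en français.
De l'équation de l'accélération a(t) = -32·cos(2·t), nous substituons t = pi/4 pour obtenir a = 0.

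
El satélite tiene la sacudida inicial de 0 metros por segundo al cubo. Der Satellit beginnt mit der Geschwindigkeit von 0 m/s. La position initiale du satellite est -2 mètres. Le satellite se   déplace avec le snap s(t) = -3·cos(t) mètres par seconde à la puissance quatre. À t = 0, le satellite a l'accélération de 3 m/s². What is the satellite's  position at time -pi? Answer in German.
Um dies zu lösen, müssen wir 4 Stammfunktionen unserer Gleichung für den Snap s(t) = -3·cos(t) finden. Mit ∫s(t)dt und Anwendung von j(0) = 0, finden wir j(t) = -3·sin(t). Mit ∫j(t)dt und Anwendung von a(0) = 3, finden wir a(t) = 3·cos(t). Die Stammfunktion von der Beschleunigung, mit v(0) = 0, ergibt die Geschwindigkeit: v(t) = 3·sin(t). Die Stammfunktion von der Geschwindigkeit ist die Position. Mit x(0) = -2 erhalten wir x(t) = 1 - 3·cos(t). Mit x(t) = 1 - 3·cos(t) und Einsetzen von t = -pi, finden wir x = 4.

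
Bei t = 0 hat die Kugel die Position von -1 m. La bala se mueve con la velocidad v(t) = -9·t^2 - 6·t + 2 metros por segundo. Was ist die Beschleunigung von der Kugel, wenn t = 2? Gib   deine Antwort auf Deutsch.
Wir müssen unsere Gleichung für die Geschwindigkeit v(t) = -9·t^2 - 6·t + 2 1-mal ableiten. Durch Ableiten von der Geschwindigkeit erhalten wir die Beschleunigung: a(t) = -18·t - 6. Aus der Gleichung für die Beschleunigung a(t) = -18·t - 6, setzen wir t = 2 ein und erhalten a = -42.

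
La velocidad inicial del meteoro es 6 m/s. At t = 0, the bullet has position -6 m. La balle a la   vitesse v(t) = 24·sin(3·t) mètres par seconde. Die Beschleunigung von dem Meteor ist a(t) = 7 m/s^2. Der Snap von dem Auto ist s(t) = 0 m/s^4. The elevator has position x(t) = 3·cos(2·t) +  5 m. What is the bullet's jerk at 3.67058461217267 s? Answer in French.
Pour résoudre ceci, nous devons prendre 2 dérivées de notre équation de la vitesse v(t) = 24·sin(3·t). La dérivée de la vitesse donne l'accélération: a(t) = 72·cos(3·t). La dérivée de l'accélération donne le jerk: j(t) = -216·sin(3·t). De l'équation du jerk j(t) = -216·sin(3·t), nous substituons t = 3.67058461217267 pour obtenir j = 215.971728613874.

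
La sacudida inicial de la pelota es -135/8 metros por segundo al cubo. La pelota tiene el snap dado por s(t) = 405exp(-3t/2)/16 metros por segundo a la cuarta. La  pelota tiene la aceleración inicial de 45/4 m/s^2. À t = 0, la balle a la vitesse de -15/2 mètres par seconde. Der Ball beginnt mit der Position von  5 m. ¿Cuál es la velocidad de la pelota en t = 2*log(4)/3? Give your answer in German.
Wir müssen das Integral unserer Gleichung für den Snap s(t) = 405·exp(-3·t/2)/16 3-mal finden. Durch Integration von dem Snap und Verwendung der Anfangsbedingung j(0) = -135/8, erhalten wir j(t) = -135·exp(-3·t/2)/8. Das Integral von dem Ruck ist die Beschleunigung. Mit a(0) = 45/4 erhalten wir a(t) = 45·exp(-3·t/2)/4. Das Integral von der Beschleunigung ist die Geschwindigkeit. Mit v(0) = -15/2 erhalten wir v(t) = -15·exp(-3·t/2)/2. Aus der Gleichung für die Geschwindigkeit v(t) = -15·exp(-3·t/2)/2, setzen wir t = 2*log(4)/3 ein und erhalten v = -15/8.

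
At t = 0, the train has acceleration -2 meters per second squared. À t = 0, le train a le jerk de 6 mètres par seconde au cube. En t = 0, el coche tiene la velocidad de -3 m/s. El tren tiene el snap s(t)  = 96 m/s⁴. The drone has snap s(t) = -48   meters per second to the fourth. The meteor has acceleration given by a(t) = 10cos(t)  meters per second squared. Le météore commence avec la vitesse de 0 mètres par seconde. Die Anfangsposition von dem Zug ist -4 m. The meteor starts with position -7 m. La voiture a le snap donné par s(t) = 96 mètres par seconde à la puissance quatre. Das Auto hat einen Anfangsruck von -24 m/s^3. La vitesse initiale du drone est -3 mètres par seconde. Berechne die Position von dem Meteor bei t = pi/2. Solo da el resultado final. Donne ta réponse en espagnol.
La posición en t = pi/2 es x = 3.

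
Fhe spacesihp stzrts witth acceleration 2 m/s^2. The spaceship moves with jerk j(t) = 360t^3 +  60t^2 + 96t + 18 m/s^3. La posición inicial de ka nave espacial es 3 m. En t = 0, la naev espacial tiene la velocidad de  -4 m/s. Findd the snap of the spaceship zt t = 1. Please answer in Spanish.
Para resolver esto, necesitamos tomar 1 derivada de nuestra ecuación de la sacudida j(t) = 360·t^3 + 60·t^2 + 96·t + 18. Derivando la sacudida, obtenemos el snap: s(t) = 1080·t^2 + 120·t + 96. Tenemos el snap s(t) = 1080·t^2 + 120·t + 96. Sustituyendo t = 1: s(1) = 1296.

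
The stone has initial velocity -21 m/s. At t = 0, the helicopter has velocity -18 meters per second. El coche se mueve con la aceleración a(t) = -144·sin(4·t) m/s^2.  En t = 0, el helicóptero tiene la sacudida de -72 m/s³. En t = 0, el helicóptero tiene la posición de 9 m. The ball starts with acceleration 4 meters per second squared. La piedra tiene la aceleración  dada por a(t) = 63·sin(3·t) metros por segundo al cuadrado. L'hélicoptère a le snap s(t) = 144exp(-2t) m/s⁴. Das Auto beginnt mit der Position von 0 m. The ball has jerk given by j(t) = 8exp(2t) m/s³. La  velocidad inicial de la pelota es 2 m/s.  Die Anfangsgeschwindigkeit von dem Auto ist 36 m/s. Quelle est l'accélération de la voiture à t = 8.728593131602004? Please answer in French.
En utilisant a(t) = -144·sin(4·t) et en substituant t = 8.728593131602004, nous trouvons a = 50.3031660674835.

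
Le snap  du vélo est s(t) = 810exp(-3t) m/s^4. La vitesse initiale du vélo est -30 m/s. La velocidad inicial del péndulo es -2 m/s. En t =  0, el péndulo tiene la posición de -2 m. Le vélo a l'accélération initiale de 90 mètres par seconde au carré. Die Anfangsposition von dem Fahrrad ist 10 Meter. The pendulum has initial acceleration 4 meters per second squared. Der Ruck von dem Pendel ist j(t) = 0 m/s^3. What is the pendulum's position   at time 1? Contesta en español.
Debemos encontrar la antiderivada de nuestra ecuación de la sacudida j(t) = 0 3 veces. Tomando ∫j(t)dt y aplicando a(0) = 4, encontramos a(t) = 4. Integrando la aceleración y usando la condición inicial v(0) = -2, obtenemos v(t) = 4·t - 2. Integrando la velocidad y usando la condición inicial x(0) = -2, obtenemos x(t) = 2·t^2 - 2·t - 2. Tenemos la posición x(t) = 2·t^2 - 2·t - 2. Sustituyendo t = 1: x(1) = -2.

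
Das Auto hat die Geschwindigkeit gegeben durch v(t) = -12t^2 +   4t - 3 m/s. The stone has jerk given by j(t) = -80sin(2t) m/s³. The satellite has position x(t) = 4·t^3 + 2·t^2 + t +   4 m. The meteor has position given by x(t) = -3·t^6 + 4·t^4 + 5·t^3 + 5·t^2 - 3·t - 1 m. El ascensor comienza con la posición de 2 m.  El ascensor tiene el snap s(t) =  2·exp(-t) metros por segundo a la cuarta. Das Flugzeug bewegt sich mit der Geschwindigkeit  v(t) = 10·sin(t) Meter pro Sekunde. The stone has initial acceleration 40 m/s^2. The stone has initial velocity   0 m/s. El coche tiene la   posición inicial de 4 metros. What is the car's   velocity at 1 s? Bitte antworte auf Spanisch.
Tenemos la velocidad v(t) = -12·t^2 + 4·t - 3. Sustituyendo t = 1: v(1) = -11.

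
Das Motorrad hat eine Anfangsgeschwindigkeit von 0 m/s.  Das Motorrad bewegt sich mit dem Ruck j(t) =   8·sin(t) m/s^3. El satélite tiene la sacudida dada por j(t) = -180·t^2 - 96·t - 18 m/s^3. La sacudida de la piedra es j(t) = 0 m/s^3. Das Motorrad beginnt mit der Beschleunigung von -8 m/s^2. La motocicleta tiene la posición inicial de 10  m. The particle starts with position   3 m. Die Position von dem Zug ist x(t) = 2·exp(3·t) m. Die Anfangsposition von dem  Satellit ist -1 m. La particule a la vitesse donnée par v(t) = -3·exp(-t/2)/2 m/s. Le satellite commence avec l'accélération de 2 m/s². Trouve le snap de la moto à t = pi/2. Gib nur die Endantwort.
s(pi/2) = 0.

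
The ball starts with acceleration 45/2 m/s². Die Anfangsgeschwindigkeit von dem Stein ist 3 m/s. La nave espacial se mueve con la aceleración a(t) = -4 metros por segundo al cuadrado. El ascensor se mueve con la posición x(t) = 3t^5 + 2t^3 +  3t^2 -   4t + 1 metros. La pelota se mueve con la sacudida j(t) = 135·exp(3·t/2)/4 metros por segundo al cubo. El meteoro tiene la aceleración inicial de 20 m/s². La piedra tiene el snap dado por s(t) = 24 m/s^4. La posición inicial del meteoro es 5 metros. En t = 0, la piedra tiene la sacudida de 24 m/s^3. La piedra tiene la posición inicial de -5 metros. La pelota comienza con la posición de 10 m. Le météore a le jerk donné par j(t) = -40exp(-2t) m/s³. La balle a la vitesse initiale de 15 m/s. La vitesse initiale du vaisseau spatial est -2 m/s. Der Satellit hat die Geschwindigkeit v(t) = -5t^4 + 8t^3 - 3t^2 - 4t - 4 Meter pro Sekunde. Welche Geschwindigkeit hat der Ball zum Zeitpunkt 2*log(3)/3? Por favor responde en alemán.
Wir müssen das Integral unserer Gleichung für den Ruck j(t) = 135·exp(3·t/2)/4 2-mal finden. Die Stammfunktion von dem Ruck, mit a(0) = 45/2, ergibt die Beschleunigung: a(t) = 45·exp(3·t/2)/2. Mit ∫a(t)dt und Anwendung von v(0) = 15, finden wir v(t) = 15·exp(3·t/2). Mit v(t) = 15·exp(3·t/2) und Einsetzen von t = 2*log(3)/3, finden wir v = 45.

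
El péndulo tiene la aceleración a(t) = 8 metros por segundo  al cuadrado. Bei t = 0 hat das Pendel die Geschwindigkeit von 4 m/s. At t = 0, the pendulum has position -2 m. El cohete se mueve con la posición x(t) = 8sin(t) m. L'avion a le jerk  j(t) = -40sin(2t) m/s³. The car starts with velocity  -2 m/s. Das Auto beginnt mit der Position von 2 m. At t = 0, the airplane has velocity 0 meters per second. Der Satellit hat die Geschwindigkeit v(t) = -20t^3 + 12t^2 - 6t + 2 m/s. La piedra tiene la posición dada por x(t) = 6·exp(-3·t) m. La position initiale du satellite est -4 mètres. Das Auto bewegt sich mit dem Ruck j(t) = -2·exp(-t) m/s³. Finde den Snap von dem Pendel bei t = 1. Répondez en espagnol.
Debemos derivar nuestra ecuación de la aceleración a(t) = 8 2 veces. Derivando la aceleración, obtenemos la sacudida: j(t) = 0. Tomando d/dt de j(t), encontramos s(t) = 0. De la ecuación del snap s(t) = 0, sustituimos t = 1 para obtener s = 0.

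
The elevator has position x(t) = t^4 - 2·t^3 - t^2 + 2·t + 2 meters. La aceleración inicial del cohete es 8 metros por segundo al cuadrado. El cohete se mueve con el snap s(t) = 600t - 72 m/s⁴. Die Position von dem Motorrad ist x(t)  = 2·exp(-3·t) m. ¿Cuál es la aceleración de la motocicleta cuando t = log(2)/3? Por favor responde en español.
Partiendo de la posición x(t) = 2·exp(-3·t), tomamos 2 derivadas. Tomando d/dt de x(t), encontramos v(t) = -6·exp(-3·t). La derivada de la velocidad da la aceleración: a(t) = 18·exp(-3·t). Tenemos la aceleración a(t) = 18·exp(-3·t). Sustituyendo t = log(2)/3: a(log(2)/3) = 9.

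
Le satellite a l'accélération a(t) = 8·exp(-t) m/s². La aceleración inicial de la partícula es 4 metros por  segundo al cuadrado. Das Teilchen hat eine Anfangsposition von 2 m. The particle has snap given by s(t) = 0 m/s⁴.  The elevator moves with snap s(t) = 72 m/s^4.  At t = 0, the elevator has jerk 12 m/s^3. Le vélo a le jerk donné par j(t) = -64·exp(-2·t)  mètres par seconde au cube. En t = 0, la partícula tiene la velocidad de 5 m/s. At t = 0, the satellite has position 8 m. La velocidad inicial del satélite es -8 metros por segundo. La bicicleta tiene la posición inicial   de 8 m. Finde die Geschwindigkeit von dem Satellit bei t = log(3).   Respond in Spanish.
Para resolver esto, necesitamos tomar 1 antiderivada de nuestra ecuación de la aceleración a(t) = 8·exp(-t). Tomando ∫a(t)dt y aplicando v(0) = -8, encontramos v(t) = -8·exp(-t). De la ecuación de la velocidad v(t) = -8·exp(-t), sustituimos t = log(3) para obtener v = -8/3.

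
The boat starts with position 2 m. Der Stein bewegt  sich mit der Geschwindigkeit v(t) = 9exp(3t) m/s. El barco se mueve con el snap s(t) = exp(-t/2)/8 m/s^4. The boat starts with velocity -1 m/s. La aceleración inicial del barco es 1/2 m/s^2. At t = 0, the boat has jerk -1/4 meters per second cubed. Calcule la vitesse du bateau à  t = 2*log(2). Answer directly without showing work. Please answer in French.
À t = 2*log(2), v = -1/2.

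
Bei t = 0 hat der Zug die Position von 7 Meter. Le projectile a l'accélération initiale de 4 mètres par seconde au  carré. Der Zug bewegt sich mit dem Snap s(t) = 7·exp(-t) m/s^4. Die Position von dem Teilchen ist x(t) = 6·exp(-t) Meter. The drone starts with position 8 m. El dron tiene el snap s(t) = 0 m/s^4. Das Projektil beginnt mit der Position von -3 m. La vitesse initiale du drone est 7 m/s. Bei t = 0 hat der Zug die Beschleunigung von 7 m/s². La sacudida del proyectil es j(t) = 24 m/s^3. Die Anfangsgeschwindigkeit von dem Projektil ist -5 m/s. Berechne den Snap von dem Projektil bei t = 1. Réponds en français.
Pour résoudre ceci, nous devons prendre 1 dérivée de notre équation du jerk j(t) = 24. En dérivant le jerk, nous obtenons le snap: s(t) = 0. En utilisant s(t) = 0 et en substituant t = 1, nous trouvons s = 0.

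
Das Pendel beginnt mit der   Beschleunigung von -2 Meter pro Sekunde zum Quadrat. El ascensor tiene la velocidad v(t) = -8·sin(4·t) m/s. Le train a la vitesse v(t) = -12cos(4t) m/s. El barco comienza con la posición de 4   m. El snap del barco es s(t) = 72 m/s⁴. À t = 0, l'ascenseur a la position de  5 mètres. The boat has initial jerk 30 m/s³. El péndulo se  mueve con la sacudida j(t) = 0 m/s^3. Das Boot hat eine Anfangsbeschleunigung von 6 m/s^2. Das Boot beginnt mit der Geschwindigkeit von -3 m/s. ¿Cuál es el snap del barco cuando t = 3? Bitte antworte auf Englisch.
Using s(t) = 72 and substituting t = 3, we find s = 72.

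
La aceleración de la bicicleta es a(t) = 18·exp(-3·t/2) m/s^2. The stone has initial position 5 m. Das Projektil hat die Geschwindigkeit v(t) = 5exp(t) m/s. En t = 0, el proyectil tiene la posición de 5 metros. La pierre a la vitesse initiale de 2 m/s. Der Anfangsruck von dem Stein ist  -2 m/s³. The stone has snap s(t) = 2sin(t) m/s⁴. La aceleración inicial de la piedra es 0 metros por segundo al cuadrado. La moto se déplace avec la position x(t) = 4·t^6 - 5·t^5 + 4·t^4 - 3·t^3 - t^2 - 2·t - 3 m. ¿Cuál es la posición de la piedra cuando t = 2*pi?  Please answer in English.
To solve this, we need to take 4 antiderivatives of our snap equation s(t) = 2·sin(t). Taking ∫s(t)dt and applying j(0) = -2, we find j(t) = -2·cos(t). Taking ∫j(t)dt and applying a(0) = 0, we find a(t) = -2·sin(t). The antiderivative of acceleration is velocity. Using v(0) = 2, we get v(t) = 2·cos(t). The integral of velocity is position. Using x(0) = 5, we get x(t) = 2·sin(t) + 5. Using x(t) = 2·sin(t) + 5 and substituting t = 2*pi, we find x = 5.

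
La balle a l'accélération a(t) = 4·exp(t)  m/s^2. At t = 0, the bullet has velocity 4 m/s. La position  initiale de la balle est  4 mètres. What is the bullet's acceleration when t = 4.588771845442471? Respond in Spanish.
Tenemos la aceleración a(t) = 4·exp(t). Sustituyendo t = 4.588771845442471: a(4.588771845442471) = 393.494152123833.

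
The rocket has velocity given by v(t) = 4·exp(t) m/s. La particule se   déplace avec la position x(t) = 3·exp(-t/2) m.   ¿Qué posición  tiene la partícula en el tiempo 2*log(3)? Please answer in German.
Mit x(t) = 3·exp(-t/2) und Einsetzen von t = 2*log(3), finden wir x = 1.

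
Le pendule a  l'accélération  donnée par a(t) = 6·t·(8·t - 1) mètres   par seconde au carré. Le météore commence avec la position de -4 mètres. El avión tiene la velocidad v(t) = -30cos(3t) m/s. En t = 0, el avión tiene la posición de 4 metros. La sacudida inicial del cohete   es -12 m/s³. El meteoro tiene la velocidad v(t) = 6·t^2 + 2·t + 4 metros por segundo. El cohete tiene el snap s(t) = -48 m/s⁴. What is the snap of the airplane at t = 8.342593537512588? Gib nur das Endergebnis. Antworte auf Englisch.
The answer is 84.8620814840057.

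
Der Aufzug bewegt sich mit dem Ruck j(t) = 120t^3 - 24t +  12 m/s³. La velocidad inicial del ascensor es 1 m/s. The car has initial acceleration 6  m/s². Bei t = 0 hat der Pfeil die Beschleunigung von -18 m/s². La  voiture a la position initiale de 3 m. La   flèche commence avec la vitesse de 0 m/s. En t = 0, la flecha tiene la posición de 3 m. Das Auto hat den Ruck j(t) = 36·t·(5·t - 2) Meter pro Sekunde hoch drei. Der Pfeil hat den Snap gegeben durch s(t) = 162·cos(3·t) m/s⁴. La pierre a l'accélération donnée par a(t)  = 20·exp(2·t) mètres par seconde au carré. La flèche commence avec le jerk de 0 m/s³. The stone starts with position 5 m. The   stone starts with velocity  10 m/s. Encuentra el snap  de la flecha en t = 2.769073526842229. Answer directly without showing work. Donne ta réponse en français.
Le snap à t = 2.769073526842229 est s = -70.9365190931725.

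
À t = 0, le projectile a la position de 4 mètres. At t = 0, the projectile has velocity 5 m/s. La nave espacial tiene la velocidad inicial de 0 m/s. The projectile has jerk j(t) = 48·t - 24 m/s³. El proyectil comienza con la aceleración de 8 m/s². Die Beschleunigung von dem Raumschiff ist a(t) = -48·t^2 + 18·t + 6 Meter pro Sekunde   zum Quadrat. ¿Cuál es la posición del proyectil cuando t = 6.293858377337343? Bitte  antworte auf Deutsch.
Ausgehend von dem Ruck j(t) = 48·t - 24, nehmen wir 3 Integrale. Mit ∫j(t)dt und Anwendung von a(0) = 8, finden wir a(t) = 24·t^2 - 24·t + 8. Die Stammfunktion von der Beschleunigung, mit v(0) = 5, ergibt die Geschwindigkeit: v(t) = 8·t^3 - 12·t^2 + 8·t + 5. Mit ∫v(t)dt und Anwendung von x(0) = 4, finden wir x(t) = 2·t^4 - 4·t^3 + 4·t^2 + 5·t + 4. Mit x(t) = 2·t^4 - 4·t^3 + 4·t^2 + 5·t + 4 und Einsetzen von t = 6.293858377337343, finden wir x = 2334.97878516365.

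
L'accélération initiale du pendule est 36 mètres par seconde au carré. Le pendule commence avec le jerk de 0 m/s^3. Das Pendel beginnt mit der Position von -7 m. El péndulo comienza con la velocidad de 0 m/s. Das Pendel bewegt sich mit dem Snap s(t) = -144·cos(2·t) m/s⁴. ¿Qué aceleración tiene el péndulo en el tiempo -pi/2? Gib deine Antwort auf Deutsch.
Wir müssen unsere Gleichung für den Snap s(t) = -144·cos(2·t) 2-mal integrieren. Die Stammfunktion von dem Snap, mit j(0) = 0, ergibt den Ruck: j(t) = -72·sin(2·t). Durch Integration von dem Ruck und Verwendung der Anfangsbedingung a(0) = 36, erhalten wir a(t) = 36·cos(2·t). Mit a(t) = 36·cos(2·t) und Einsetzen von t = -pi/2, finden wir a = -36.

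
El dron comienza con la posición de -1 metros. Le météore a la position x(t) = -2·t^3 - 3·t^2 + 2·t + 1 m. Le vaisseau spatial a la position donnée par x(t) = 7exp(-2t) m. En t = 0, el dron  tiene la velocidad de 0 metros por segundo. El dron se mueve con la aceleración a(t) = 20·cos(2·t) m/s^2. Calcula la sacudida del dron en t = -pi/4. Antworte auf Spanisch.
Partiendo de la aceleración a(t) = 20·cos(2·t), tomamos 1 derivada. Tomando d/dt de a(t), encontramos j(t) = -40·sin(2·t). Tenemos la sacudida j(t) = -40·sin(2·t). Sustituyendo t = -pi/4: j(-pi/4) = 40.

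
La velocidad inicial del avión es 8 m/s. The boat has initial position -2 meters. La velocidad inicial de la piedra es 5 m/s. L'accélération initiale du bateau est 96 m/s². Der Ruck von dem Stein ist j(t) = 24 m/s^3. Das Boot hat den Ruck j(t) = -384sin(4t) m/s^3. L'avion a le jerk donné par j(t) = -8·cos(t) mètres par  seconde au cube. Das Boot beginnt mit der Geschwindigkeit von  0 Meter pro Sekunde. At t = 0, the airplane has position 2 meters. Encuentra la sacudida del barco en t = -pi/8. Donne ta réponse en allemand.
Wir haben den Ruck j(t) = -384·sin(4·t). Durch Einsetzen von t = -pi/8: j(-pi/8) = 384.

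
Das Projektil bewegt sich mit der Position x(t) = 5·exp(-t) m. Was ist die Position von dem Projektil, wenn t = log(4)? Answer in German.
Mit x(t) = 5·exp(-t) und Einsetzen von t = log(4), finden wir x = 5/4.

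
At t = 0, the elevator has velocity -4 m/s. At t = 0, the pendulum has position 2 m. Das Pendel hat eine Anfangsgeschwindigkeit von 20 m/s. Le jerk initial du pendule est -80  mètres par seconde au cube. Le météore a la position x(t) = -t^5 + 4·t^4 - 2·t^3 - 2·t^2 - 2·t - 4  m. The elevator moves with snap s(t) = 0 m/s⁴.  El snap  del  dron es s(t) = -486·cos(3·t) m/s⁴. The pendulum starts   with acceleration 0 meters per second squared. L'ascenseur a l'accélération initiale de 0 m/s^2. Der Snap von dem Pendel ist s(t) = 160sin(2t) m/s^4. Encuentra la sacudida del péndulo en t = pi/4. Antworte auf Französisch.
En partant du snap s(t) = 160·sin(2·t), nous prenons 1 intégrale. L'intégrale du snap est le jerk. En utilisant j(0) = -80, nous obtenons j(t) = -80·cos(2·t). En utilisant j(t) = -80·cos(2·t) et en substituant t = pi/4, nous trouvons j = 0.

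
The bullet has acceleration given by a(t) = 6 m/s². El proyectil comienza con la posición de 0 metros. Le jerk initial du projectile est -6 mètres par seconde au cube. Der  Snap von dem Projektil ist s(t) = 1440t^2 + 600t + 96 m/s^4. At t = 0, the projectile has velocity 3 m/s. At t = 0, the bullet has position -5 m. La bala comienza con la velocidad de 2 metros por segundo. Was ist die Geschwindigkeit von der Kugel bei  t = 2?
Um dies zu lösen, müssen wir 1 Integral unserer Gleichung für die Beschleunigung a(t) = 6 finden. Mit ∫a(t)dt und Anwendung von v(0) = 2, finden wir v(t) = 6·t + 2. Wir haben die Geschwindigkeit v(t) = 6·t + 2. Durch Einsetzen von t = 2: v(2) = 14.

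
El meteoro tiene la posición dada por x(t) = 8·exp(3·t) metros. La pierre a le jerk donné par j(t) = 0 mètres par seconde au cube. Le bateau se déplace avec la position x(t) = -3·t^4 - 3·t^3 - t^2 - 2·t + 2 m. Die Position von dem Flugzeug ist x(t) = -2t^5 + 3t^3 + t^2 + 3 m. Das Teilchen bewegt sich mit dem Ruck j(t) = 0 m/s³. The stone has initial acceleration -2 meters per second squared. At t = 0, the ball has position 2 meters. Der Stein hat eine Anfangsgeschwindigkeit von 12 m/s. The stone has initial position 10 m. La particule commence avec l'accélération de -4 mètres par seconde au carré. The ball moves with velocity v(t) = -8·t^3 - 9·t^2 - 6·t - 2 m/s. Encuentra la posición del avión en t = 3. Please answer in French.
En utilisant x(t) = -2·t^5 + 3·t^3 + t^2 + 3 et en substituant t = 3, nous trouvons x = -393.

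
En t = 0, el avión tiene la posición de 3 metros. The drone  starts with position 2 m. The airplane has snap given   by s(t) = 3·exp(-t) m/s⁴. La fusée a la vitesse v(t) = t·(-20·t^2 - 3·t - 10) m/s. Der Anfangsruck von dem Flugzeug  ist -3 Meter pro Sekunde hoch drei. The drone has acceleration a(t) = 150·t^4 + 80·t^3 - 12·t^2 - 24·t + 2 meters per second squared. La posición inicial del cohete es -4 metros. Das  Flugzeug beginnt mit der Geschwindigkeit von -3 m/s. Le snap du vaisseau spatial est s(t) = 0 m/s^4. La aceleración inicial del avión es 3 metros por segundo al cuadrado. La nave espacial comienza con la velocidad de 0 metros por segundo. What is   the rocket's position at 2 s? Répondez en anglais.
Starting from velocity v(t) = t·(-20·t^2 - 3·t - 10), we take 1 antiderivative. Taking ∫v(t)dt and applying x(0) = -4, we find x(t) = -5·t^4 - t^3 - 5·t^2 - 4. We have position x(t) = -5·t^4 - t^3 - 5·t^2 - 4. Substituting t = 2: x(2) = -112.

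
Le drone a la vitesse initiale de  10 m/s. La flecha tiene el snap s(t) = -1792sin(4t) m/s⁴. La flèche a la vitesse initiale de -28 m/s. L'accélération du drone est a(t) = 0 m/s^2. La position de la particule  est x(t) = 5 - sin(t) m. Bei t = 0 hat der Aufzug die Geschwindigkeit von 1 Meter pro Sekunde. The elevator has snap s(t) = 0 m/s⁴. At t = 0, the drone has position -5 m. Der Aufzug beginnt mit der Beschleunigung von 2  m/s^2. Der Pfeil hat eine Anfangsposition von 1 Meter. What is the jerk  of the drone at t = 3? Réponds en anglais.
Starting from acceleration a(t) = 0, we take 1 derivative. Taking d/dt of a(t), we find j(t) = 0. From the given jerk equation j(t) = 0, we substitute t = 3 to get j = 0.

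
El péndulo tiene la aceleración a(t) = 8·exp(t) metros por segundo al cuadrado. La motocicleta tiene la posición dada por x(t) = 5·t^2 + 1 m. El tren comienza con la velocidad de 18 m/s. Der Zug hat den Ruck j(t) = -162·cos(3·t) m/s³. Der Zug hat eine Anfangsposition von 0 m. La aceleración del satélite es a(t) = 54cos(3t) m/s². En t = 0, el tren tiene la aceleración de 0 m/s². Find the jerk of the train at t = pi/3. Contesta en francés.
Nous avons le jerk j(t) = -162·cos(3·t). En substituant t = pi/3: j(pi/3) = 162.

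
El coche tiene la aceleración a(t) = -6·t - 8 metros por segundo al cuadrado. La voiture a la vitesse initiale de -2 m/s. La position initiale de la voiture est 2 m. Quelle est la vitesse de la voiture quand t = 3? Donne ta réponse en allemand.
Wir müssen unsere Gleichung für die Beschleunigung a(t) = -6·t - 8 1-mal integrieren. Das Integral von der Beschleunigung ist die Geschwindigkeit. Mit v(0) = -2 erhalten wir v(t) = -3·t^2 - 8·t - 2. Mit v(t) = -3·t^2 - 8·t - 2 und Einsetzen von t = 3, finden wir v = -53.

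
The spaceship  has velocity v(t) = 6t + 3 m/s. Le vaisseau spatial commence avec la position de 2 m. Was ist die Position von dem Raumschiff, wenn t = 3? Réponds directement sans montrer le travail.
Die Position bei t = 3 ist x = 38.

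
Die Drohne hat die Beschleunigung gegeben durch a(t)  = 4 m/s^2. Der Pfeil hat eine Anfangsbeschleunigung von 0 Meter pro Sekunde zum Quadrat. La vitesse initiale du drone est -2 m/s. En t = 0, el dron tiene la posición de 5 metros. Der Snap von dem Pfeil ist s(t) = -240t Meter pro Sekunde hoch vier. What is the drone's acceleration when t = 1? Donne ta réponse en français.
Nous avons l'accélération a(t) = 4. En substituant t = 1: a(1) = 4.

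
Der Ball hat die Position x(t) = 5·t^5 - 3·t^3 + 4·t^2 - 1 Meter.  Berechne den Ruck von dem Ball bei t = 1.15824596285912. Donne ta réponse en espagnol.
Partiendo de la posición x(t) = 5·t^5 - 3·t^3 + 4·t^2 - 1, tomamos 3 derivadas. La derivada de la posición da la velocidad: v(t) = 25·t^4 - 9·t^2 + 8·t. La derivada de la velocidad da la aceleración: a(t) = 100·t^3 - 18·t + 8. Tomando d/dt de a(t), encontramos j(t) = 300·t^2 - 18. Tenemos la sacudida j(t) = 300·t^2 - 18. Sustituyendo t = 1.15824596285912: j(1.15824596285912) = 384.460113143835.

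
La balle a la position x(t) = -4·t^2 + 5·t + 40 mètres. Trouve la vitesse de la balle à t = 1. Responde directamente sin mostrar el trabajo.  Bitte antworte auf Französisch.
La vitesse à t = 1 est v = -3.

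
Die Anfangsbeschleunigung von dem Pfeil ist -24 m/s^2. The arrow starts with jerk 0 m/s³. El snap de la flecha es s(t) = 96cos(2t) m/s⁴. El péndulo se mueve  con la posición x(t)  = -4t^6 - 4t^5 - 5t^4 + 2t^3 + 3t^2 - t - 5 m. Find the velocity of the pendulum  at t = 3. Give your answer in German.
Wir müssen unsere Gleichung für die Position x(t) = -4·t^6 - 4·t^5 - 5·t^4 + 2·t^3 + 3·t^2 - t - 5 1-mal ableiten. Die Ableitung von der Position ergibt die Geschwindigkeit: v(t) = -24·t^5 - 20·t^4 - 20·t^3 + 6·t^2 + 6·t - 1. Aus der Gleichung für die Geschwindigkeit v(t) = -24·t^5 - 20·t^4 - 20·t^3 + 6·t^2 + 6·t - 1, setzen wir t = 3 ein und erhalten v = -7921.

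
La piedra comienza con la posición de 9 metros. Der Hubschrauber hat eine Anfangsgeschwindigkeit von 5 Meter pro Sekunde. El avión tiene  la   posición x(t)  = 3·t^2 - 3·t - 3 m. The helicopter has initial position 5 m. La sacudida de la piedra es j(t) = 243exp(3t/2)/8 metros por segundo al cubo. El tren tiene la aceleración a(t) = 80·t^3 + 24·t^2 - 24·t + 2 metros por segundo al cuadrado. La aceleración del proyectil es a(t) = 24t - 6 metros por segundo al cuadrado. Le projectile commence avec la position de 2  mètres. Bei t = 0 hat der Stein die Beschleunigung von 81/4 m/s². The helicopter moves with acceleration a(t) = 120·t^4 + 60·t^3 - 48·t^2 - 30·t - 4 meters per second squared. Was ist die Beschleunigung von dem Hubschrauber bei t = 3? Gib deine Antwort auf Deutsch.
Mit a(t) = 120·t^4 + 60·t^3 - 48·t^2 - 30·t - 4 und Einsetzen von t = 3, finden wir a = 10814.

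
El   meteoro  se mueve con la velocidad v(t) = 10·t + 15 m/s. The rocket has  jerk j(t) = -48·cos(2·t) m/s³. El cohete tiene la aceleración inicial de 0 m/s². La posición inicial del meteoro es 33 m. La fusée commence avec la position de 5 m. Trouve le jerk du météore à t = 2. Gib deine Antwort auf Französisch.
Pour résoudre ceci, nous devons prendre 2 dérivées de notre équation de la vitesse v(t) = 10·t + 15. En dérivant la vitesse, nous obtenons l'accélération: a(t) = 10. En dérivant l'accélération, nous obtenons le jerk: j(t) = 0. De l'équation du jerk j(t) = 0, nous substituons t = 2 pour obtenir j = 0.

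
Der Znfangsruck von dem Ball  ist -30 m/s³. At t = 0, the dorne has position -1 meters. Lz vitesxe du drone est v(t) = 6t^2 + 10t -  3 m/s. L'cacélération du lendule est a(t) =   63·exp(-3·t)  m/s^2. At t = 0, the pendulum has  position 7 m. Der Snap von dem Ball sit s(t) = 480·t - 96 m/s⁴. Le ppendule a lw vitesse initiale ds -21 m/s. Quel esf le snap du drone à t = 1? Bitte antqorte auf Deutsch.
Ausgehend von der Geschwindigkeit v(t) = 6·t^2 + 10·t - 3, nehmen wir 3 Ableitungen. Mit d/dt von v(t) finden wir a(t) = 12·t + 10. Mit d/dt von a(t) finden wir j(t) = 12. Die Ableitung von dem Ruck ergibt den Snap: s(t) = 0. Aus der Gleichung für den Snap s(t) = 0, setzen wir t = 1 ein und erhalten s = 0.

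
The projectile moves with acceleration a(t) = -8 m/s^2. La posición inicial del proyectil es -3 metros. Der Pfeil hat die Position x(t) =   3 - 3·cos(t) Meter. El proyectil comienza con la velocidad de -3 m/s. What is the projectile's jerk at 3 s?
We must differentiate our acceleration equation a(t) = -8 1 time. Differentiating acceleration, we get jerk: j(t) = 0. From the given jerk equation j(t) = 0, we substitute t = 3 to get j = 0.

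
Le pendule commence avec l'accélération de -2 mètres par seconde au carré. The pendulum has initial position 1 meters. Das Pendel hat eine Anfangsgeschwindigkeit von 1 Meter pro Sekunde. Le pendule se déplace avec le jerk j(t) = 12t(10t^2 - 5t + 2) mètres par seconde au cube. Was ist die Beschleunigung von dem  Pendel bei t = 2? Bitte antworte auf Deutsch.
Um dies zu lösen, müssen wir 1 Integral unserer Gleichung für den Ruck j(t) = 12·t·(10·t^2 - 5·t + 2) finden. Das Integral von dem Ruck, mit a(0) = -2, ergibt die Beschleunigung: a(t) = 30·t^4 - 20·t^3 + 12·t^2 - 2. Wir haben die Beschleunigung a(t) = 30·t^4 - 20·t^3 + 12·t^2 - 2. Durch Einsetzen von t = 2: a(2) = 366.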